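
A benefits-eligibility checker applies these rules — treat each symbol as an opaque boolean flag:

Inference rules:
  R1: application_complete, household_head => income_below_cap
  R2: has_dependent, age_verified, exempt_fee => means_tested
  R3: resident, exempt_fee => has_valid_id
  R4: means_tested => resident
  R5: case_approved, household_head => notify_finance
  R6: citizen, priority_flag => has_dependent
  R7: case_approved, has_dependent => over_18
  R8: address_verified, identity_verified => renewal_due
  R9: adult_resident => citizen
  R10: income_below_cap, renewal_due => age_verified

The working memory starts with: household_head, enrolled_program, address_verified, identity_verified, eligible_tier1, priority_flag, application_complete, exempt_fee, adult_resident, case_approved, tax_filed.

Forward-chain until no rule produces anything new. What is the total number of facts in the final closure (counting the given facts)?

Round 1 — R1, R5, R8, R9, derive income_below_cap, notify_finance, renewal_due, citizen.
Round 2 — R6, R10, derive has_dependent, age_verified.
Round 3 — R2, R7, derive means_tested, over_18.
Round 4 — R4, derive resident.
Round 5 — R3, derive has_valid_id.
Closure: {address_verified, adult_resident, age_verified, application_complete, case_approved, citizen, eligible_tier1, enrolled_program, exempt_fee, has_dependent, has_valid_id, household_head, identity_verified, income_below_cap, means_tested, notify_finance, over_18, priority_flag, renewal_due, resident, tax_filed} — 21 facts.

21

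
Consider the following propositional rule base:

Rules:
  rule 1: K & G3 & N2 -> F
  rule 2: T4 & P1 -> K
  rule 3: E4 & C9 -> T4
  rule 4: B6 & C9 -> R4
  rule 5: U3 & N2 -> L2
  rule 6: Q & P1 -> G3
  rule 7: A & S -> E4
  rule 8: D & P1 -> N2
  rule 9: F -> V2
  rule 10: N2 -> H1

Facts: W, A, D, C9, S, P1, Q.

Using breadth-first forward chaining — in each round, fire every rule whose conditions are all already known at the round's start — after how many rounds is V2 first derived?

Round 1 — rule 6, rule 7, rule 8, derive G3, E4, N2.
Round 2 — rule 3, rule 10, derive T4, H1.
Round 3 — rule 2, derive K.
Round 4 — rule 1, derive F.
Round 5 — rule 9, derive V2.
V2 first appears in round 5.

5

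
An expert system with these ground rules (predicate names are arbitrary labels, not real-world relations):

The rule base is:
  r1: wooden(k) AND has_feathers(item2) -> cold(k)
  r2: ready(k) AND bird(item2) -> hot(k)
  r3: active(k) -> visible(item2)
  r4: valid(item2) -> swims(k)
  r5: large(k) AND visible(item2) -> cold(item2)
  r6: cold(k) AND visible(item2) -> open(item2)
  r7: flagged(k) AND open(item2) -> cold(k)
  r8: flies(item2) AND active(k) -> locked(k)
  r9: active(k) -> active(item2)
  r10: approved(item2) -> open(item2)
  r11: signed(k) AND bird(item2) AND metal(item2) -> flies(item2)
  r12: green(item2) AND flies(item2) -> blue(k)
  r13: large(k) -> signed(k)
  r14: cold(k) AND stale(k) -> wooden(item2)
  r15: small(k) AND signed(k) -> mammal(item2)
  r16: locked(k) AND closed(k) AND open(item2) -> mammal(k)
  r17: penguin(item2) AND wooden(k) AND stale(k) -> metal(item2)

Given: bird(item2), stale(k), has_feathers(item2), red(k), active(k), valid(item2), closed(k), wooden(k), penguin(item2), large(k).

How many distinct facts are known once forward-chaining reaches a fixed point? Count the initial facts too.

Round 1: r1 [wooden(k) AND has_feathers(item2) -> cold(k)]; r3 [active(k) -> visible(item2)]; r4 [valid(item2) -> swims(k)]; r9 [active(k) -> active(item2)]; r13 [large(k) -> signed(k)]; r17 [penguin(item2) AND wooden(k) AND stale(k) -> metal(item2)]. New: cold(k), visible(item2), swims(k), active(item2), signed(k), metal(item2).
Round 2: r5 [large(k) AND visible(item2) -> cold(item2)]; r6 [cold(k) AND visible(item2) -> open(item2)]; r11 [signed(k) AND bird(item2) AND metal(item2) -> flies(item2)]; r14 [cold(k) AND stale(k) -> wooden(item2)]. New: cold(item2), open(item2), flies(item2), wooden(item2).
Round 3: r8 [flies(item2) AND active(k) -> locked(k)]. New: locked(k).
Round 4: r16 [locked(k) AND closed(k) AND open(item2) -> mammal(k)]. New: mammal(k).
Closure: {active(item2), active(k), bird(item2), closed(k), cold(item2), cold(k), flies(item2), has_feathers(item2), large(k), locked(k), mammal(k), metal(item2), open(item2), penguin(item2), red(k), signed(k), stale(k), swims(k), valid(item2), visible(item2), wooden(item2), wooden(k)} — 22 facts.

22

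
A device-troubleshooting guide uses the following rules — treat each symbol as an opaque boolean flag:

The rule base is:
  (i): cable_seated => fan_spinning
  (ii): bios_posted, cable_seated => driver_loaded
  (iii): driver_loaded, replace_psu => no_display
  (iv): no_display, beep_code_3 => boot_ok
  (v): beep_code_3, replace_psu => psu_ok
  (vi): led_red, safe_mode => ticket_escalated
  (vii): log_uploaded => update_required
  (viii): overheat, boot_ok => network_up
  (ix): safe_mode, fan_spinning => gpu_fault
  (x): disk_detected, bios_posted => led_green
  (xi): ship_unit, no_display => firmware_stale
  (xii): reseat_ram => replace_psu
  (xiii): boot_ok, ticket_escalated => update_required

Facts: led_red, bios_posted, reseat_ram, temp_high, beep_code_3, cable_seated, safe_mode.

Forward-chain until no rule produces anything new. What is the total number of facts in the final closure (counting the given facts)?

16

Round 1 fires (i), (ii), (vi), (xii), giving fan_spinning, driver_loaded, ticket_escalated, replace_psu.
Round 2 fires (iii), (v), (ix), giving no_display, psu_ok, gpu_fault.
Round 3 fires (iv), giving boot_ok.
Round 4 fires (xiii), giving update_required.
Closure: {beep_code_3, bios_posted, boot_ok, cable_seated, driver_loaded, fan_spinning, gpu_fault, led_red, no_display, psu_ok, replace_psu, reseat_ram, safe_mode, temp_high, ticket_escalated, update_required} — 16 facts.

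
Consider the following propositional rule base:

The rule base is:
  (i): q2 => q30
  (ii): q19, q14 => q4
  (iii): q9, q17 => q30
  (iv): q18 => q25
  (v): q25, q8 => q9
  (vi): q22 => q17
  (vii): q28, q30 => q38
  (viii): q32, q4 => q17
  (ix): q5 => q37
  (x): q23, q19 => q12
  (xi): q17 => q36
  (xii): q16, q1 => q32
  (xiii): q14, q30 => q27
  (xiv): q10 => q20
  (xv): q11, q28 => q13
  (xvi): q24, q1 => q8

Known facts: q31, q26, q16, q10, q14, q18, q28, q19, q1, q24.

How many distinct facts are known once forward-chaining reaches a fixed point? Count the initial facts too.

Round 1 — (ii), (iv), (xii), (xiv), (xvi), derive q4, q25, q32, q20, q8.
Round 2 — (v), (viii), derive q9, q17.
Round 3 — (iii), (xi), derive q30, q36.
Round 4 — (vii), (xiii), derive q38, q27.
Closure: {q1, q10, q14, q16, q17, q18, q19, q20, q24, q25, q26, q27, q28, q30, q31, q32, q36, q38, q4, q8, q9} — 21 facts.

21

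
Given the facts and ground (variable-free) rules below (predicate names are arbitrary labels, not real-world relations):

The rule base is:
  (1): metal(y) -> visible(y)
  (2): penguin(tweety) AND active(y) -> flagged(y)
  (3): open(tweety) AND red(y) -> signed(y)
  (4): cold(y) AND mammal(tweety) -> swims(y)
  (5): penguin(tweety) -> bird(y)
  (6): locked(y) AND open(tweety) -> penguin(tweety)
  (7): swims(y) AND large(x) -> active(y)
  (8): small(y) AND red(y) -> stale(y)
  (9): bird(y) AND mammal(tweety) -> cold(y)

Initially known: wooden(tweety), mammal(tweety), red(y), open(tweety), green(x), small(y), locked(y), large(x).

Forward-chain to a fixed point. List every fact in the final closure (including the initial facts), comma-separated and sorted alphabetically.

active(y), bird(y), cold(y), flagged(y), green(x), large(x), locked(y), mammal(tweety), open(tweety), penguin(tweety), red(y), signed(y), small(y), stale(y), swims(y), wooden(tweety)

Round 1: (3) [open(tweety) AND red(y) -> signed(y)]; (6) [locked(y) AND open(tweety) -> penguin(tweety)]; (8) [small(y) AND red(y) -> stale(y)]. New: signed(y), penguin(tweety), stale(y).
Round 2: (5) [penguin(tweety) -> bird(y)]. New: bird(y).
Round 3: (9) [bird(y) AND mammal(tweety) -> cold(y)]. New: cold(y).
Round 4: (4) [cold(y) AND mammal(tweety) -> swims(y)]. New: swims(y).
Round 5: (7) [swims(y) AND large(x) -> active(y)]. New: active(y).
Round 6: (2) [penguin(tweety) AND active(y) -> flagged(y)]. New: flagged(y).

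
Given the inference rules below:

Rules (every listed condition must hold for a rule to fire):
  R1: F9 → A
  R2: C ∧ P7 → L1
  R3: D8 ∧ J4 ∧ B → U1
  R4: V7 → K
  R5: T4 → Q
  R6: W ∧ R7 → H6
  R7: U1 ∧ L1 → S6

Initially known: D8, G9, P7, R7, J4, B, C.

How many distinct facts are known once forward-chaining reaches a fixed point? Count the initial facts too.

Round 1: R2 [C ∧ P7 → L1]; R3 [D8 ∧ J4 ∧ B → U1]. New: L1, U1.
Round 2: R7 [U1 ∧ L1 → S6]. New: S6.
Closure: {B, C, D8, G9, J4, L1, P7, R7, S6, U1} — 10 facts.

10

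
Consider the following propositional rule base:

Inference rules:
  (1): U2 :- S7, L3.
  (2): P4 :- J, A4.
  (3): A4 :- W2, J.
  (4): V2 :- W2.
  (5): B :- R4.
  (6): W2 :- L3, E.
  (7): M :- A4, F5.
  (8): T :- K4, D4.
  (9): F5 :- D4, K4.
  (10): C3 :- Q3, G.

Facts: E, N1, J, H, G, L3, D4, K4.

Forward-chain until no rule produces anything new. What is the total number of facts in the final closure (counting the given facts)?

Round 1: (6) [W2 :- L3, E.]; (8) [T :- K4, D4.]; (9) [F5 :- D4, K4.]. Adds W2, T, F5.
Round 2: (3) [A4 :- W2, J.]; (4) [V2 :- W2.]. Adds A4, V2.
Round 3: (2) [P4 :- J, A4.]; (7) [M :- A4, F5.]. Adds P4, M.
Closure: {A4, D4, E, F5, G, H, J, K4, L3, M, N1, P4, T, V2, W2} — 15 facts.

15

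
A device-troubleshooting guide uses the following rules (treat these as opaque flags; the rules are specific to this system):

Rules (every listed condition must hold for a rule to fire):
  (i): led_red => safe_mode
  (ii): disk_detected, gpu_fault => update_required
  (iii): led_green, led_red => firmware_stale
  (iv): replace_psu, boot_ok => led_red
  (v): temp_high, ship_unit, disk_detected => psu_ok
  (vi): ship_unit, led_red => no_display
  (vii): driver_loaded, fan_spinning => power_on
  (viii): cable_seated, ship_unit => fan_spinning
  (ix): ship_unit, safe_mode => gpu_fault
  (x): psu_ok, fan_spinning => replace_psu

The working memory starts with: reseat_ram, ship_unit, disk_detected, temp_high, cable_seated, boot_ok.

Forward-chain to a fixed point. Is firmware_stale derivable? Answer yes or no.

Round 1 fires (v), (viii), giving psu_ok, fan_spinning.
Round 2 fires (x), giving replace_psu.
Round 3 fires (iv), giving led_red.
Round 4 fires (i), (vi), giving safe_mode, no_display.
Round 5 fires (ix), giving gpu_fault.
Round 6 fires (ii), giving update_required.
Fixed point reached. firmware_stale is concluded only by (iii); (iii) needs led_green (never derived).

no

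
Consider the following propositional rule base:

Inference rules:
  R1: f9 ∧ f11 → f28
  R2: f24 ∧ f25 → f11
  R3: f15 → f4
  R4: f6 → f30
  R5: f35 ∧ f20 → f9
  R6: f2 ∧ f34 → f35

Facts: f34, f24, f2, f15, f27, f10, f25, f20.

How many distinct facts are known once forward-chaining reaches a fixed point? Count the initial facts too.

Round 1: R2 [f24 ∧ f25 → f11]; R3 [f15 → f4]; R6 [f2 ∧ f34 → f35]. New: f11, f4, f35.
Round 2: R5 [f35 ∧ f20 → f9]. New: f9.
Round 3: R1 [f9 ∧ f11 → f28]. New: f28.
Closure: {f10, f11, f15, f2, f20, f24, f25, f27, f28, f34, f35, f4, f9} — 13 facts.

13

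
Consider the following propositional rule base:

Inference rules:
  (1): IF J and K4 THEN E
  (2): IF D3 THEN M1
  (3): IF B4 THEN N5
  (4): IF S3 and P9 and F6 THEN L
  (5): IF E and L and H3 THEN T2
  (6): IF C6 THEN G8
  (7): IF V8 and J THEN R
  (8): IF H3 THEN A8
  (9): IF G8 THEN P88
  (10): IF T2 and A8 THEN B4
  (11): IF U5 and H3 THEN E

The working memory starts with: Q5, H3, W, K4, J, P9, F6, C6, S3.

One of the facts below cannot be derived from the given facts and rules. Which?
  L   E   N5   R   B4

Round 1: (1) [IF J and K4 THEN E]; (4) [IF S3 and P9 and F6 THEN L]; (6) [IF C6 THEN G8]; (8) [IF H3 THEN A8]. Adds E, L, G8, A8.
Round 2: (5) [IF E and L and H3 THEN T2]; (9) [IF G8 THEN P88]. Adds T2, P88.
Round 3: (10) [IF T2 and A8 THEN B4]. Adds B4.
Round 4: (3) [IF B4 THEN N5]. Adds N5.
Derived: E (round 1), L (round 1), B4 (round 3), N5 (round 4). R never appears in any round.

R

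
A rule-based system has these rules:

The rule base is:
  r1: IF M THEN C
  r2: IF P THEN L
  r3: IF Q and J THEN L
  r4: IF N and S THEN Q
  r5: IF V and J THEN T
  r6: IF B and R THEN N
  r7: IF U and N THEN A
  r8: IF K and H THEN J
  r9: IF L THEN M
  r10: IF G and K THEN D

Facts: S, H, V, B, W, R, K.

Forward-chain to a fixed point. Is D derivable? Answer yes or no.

no

Round 1 fires r6, r8, giving N, J.
Round 2 fires r4, r5, giving Q, T.
Round 3 fires r3, giving L.
Round 4 fires r9, giving M.
Round 5 fires r1, giving C.
Fixed point reached. D is concluded only by r10; r10 needs G (never derived).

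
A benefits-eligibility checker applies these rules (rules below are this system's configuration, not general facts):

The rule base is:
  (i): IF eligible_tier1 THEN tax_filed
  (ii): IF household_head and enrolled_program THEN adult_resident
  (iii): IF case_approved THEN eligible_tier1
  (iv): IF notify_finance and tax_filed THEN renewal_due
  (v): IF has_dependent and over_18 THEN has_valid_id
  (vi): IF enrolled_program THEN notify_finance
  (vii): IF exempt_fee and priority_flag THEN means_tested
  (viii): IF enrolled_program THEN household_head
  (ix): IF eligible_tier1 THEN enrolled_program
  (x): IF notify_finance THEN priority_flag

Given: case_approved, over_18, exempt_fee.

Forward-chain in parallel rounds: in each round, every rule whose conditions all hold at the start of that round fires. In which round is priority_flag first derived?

Round 1 fires (iii), giving eligible_tier1.
Round 2 fires (i), (ix), giving tax_filed, enrolled_program.
Round 3 fires (vi), (viii), giving notify_finance, household_head.
Round 4 fires (ii), (iv), (x), giving adult_resident, renewal_due, priority_flag.
priority_flag first appears in round 4.

4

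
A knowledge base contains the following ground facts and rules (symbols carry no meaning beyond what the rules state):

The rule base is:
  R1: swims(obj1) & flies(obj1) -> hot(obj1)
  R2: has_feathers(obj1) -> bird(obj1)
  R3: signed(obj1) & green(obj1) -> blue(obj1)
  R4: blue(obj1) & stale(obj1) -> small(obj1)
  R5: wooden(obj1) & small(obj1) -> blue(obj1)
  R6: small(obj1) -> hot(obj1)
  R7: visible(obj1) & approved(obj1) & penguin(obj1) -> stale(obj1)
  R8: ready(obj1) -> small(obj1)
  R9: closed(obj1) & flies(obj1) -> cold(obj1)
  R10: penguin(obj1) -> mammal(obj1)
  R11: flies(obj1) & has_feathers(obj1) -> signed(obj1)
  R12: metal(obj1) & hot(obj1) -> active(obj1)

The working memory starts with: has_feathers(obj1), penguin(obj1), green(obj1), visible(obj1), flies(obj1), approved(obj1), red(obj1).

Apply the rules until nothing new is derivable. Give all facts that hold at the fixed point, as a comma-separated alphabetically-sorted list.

[1] R2 [has_feathers(obj1) -> bird(obj1)]; R7 [visible(obj1) & approved(obj1) & penguin(obj1) -> stale(obj1)]; R10 [penguin(obj1) -> mammal(obj1)]; R11 [flies(obj1) & has_feathers(obj1) -> signed(obj1)]. ⇒ new: bird(obj1), stale(obj1), mammal(obj1), signed(obj1).
[2] R3 [signed(obj1) & green(obj1) -> blue(obj1)]. ⇒ new: blue(obj1).
[3] R4 [blue(obj1) & stale(obj1) -> small(obj1)]. ⇒ new: small(obj1).
[4] R6 [small(obj1) -> hot(obj1)]. ⇒ new: hot(obj1).

approved(obj1), bird(obj1), blue(obj1), flies(obj1), green(obj1), has_feathers(obj1), hot(obj1), mammal(obj1), penguin(obj1), red(obj1), signed(obj1), small(obj1), stale(obj1), visible(obj1)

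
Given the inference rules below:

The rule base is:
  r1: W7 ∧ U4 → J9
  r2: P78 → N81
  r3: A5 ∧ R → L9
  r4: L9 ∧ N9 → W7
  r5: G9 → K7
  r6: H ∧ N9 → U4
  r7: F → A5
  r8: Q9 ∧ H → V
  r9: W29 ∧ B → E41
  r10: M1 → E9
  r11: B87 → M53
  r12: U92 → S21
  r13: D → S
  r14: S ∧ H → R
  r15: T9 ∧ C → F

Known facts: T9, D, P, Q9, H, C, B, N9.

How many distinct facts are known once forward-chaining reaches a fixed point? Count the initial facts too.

17

Round 1: r6 [H ∧ N9 → U4]; r8 [Q9 ∧ H → V]; r13 [D → S]; r15 [T9 ∧ C → F]. Adds U4, V, S, F.
Round 2: r7 [F → A5]; r14 [S ∧ H → R]. Adds A5, R.
Round 3: r3 [A5 ∧ R → L9]. Adds L9.
Round 4: r4 [L9 ∧ N9 → W7]. Adds W7.
Round 5: r1 [W7 ∧ U4 → J9]. Adds J9.
Closure: {A5, B, C, D, F, H, J9, L9, N9, P, Q9, R, S, T9, U4, V, W7} — 17 facts.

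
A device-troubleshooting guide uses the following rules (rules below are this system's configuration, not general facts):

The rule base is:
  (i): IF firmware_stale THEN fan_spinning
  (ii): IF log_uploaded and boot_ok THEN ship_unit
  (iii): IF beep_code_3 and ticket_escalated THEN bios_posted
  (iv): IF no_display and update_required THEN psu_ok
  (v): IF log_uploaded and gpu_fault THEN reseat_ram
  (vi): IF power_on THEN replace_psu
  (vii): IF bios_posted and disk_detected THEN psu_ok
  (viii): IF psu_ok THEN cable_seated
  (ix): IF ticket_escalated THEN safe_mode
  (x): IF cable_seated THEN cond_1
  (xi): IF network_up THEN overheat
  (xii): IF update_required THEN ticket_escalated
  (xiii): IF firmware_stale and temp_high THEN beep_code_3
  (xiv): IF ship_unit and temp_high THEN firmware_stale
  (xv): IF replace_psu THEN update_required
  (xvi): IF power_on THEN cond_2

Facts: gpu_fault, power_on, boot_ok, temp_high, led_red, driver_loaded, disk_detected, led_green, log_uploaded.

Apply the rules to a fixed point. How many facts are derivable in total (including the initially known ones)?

[1] (ii) [IF log_uploaded and boot_ok THEN ship_unit]; (v) [IF log_uploaded and gpu_fault THEN reseat_ram]; (vi) [IF power_on THEN replace_psu]; (xvi) [IF power_on THEN cond_2]. ⇒ new: ship_unit, reseat_ram, replace_psu, cond_2.
[2] (xiv) [IF ship_unit and temp_high THEN firmware_stale]; (xv) [IF replace_psu THEN update_required]. ⇒ new: firmware_stale, update_required.
[3] (i) [IF firmware_stale THEN fan_spinning]; (xii) [IF update_required THEN ticket_escalated]; (xiii) [IF firmware_stale and temp_high THEN beep_code_3]. ⇒ new: fan_spinning, ticket_escalated, beep_code_3.
[4] (iii) [IF beep_code_3 and ticket_escalated THEN bios_posted]; (ix) [IF ticket_escalated THEN safe_mode]. ⇒ new: bios_posted, safe_mode.
[5] (vii) [IF bios_posted and disk_detected THEN psu_ok]. ⇒ new: psu_ok.
[6] (viii) [IF psu_ok THEN cable_seated]. ⇒ new: cable_seated.
[7] (x) [IF cable_seated THEN cond_1]. ⇒ new: cond_1.
Closure: {beep_code_3, bios_posted, boot_ok, cable_seated, cond_1, cond_2, disk_detected, driver_loaded, fan_spinning, firmware_stale, gpu_fault, led_green, led_red, log_uploaded, power_on, psu_ok, replace_psu, reseat_ram, safe_mode, ship_unit, temp_high, ticket_escalated, update_required} — 23 facts.

23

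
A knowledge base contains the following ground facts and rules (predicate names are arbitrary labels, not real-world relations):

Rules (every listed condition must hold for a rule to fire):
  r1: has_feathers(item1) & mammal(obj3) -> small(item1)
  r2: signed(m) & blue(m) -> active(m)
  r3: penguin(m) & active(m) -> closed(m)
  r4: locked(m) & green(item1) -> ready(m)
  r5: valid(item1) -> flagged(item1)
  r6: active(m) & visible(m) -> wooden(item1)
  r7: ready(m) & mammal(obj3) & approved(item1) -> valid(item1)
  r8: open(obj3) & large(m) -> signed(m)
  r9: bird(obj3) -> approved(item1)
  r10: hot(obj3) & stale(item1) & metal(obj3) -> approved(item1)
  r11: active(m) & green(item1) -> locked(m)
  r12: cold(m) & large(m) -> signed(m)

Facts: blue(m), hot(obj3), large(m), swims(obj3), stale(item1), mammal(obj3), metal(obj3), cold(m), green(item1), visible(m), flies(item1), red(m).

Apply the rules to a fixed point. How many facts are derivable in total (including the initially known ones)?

Round 1: r10 [hot(obj3) & stale(item1) & metal(obj3) -> approved(item1)]; r12 [cold(m) & large(m) -> signed(m)]. New: approved(item1), signed(m).
Round 2: r2 [signed(m) & blue(m) -> active(m)]. New: active(m).
Round 3: r6 [active(m) & visible(m) -> wooden(item1)]; r11 [active(m) & green(item1) -> locked(m)]. New: wooden(item1), locked(m).
Round 4: r4 [locked(m) & green(item1) -> ready(m)]. New: ready(m).
Round 5: r7 [ready(m) & mammal(obj3) & approved(item1) -> valid(item1)]. New: valid(item1).
Round 6: r5 [valid(item1) -> flagged(item1)]. New: flagged(item1).
Closure: {active(m), approved(item1), blue(m), cold(m), flagged(item1), flies(item1), green(item1), hot(obj3), large(m), locked(m), mammal(obj3), metal(obj3), ready(m), red(m), signed(m), stale(item1), swims(obj3), valid(item1), visible(m), wooden(item1)} — 20 facts.

20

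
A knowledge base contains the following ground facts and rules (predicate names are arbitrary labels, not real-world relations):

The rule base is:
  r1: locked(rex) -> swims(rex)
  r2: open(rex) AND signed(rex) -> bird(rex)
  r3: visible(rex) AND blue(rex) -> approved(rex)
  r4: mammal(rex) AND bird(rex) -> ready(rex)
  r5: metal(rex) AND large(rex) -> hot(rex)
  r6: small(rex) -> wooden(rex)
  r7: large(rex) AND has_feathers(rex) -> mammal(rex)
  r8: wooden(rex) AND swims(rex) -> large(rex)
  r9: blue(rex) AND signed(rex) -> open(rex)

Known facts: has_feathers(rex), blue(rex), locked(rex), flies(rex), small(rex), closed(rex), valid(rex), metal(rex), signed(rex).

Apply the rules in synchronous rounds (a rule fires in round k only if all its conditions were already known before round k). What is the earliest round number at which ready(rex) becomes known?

4

[1] r1 [locked(rex) -> swims(rex)]; r6 [small(rex) -> wooden(rex)]; r9 [blue(rex) AND signed(rex) -> open(rex)]. ⇒ new: swims(rex), wooden(rex), open(rex).
[2] r2 [open(rex) AND signed(rex) -> bird(rex)]; r8 [wooden(rex) AND swims(rex) -> large(rex)]. ⇒ new: bird(rex), large(rex).
[3] r5 [metal(rex) AND large(rex) -> hot(rex)]; r7 [large(rex) AND has_feathers(rex) -> mammal(rex)]. ⇒ new: hot(rex), mammal(rex).
[4] r4 [mammal(rex) AND bird(rex) -> ready(rex)]. ⇒ new: ready(rex).
ready(rex) first appears in round 4.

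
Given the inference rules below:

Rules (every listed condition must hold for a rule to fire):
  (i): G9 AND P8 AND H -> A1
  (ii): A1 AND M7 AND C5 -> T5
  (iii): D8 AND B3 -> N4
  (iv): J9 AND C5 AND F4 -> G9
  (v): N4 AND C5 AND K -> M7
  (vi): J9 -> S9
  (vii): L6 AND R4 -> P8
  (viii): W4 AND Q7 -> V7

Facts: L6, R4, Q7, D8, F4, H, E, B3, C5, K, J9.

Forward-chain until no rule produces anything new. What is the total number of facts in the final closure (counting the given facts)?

18

Round 1 — (iii), (iv), (vi), (vii), derive N4, G9, S9, P8.
Round 2 — (i), (v), derive A1, M7.
Round 3 — (ii), derive T5.
Closure: {A1, B3, C5, D8, E, F4, G9, H, J9, K, L6, M7, N4, P8, Q7, R4, S9, T5} — 18 facts.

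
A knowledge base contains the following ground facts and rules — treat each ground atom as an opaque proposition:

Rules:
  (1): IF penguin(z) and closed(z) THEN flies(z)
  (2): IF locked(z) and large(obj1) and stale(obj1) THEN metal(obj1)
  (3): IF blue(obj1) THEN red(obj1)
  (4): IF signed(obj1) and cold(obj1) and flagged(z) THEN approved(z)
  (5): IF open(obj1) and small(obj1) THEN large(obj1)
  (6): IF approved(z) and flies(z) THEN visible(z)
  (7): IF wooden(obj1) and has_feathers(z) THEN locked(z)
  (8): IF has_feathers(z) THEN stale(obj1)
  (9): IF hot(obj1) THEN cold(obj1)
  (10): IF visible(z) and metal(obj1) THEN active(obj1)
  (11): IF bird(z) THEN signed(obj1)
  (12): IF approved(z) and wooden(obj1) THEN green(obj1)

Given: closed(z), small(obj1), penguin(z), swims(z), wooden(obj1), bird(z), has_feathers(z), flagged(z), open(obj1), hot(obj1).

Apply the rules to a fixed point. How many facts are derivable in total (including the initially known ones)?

21

[1] (1) [IF penguin(z) and closed(z) THEN flies(z)]; (5) [IF open(obj1) and small(obj1) THEN large(obj1)]; (7) [IF wooden(obj1) and has_feathers(z) THEN locked(z)]; (8) [IF has_feathers(z) THEN stale(obj1)]; (9) [IF hot(obj1) THEN cold(obj1)]; (11) [IF bird(z) THEN signed(obj1)]. ⇒ new: flies(z), large(obj1), locked(z), stale(obj1), cold(obj1), signed(obj1).
[2] (2) [IF locked(z) and large(obj1) and stale(obj1) THEN metal(obj1)]; (4) [IF signed(obj1) and cold(obj1) and flagged(z) THEN approved(z)]. ⇒ new: metal(obj1), approved(z).
[3] (6) [IF approved(z) and flies(z) THEN visible(z)]; (12) [IF approved(z) and wooden(obj1) THEN green(obj1)]. ⇒ new: visible(z), green(obj1).
[4] (10) [IF visible(z) and metal(obj1) THEN active(obj1)]. ⇒ new: active(obj1).
Closure: {active(obj1), approved(z), bird(z), closed(z), cold(obj1), flagged(z), flies(z), green(obj1), has_feathers(z), hot(obj1), large(obj1), locked(z), metal(obj1), open(obj1), penguin(z), signed(obj1), small(obj1), stale(obj1), swims(z), visible(z), wooden(obj1)} — 21 facts.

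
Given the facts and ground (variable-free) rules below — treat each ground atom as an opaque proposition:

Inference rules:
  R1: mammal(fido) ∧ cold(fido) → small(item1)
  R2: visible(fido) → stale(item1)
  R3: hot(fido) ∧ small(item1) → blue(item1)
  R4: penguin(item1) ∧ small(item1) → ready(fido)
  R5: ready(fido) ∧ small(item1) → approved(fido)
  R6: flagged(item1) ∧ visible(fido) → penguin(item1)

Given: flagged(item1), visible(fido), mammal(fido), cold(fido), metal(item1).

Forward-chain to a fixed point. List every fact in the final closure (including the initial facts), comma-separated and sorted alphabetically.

approved(fido), cold(fido), flagged(item1), mammal(fido), metal(item1), penguin(item1), ready(fido), small(item1), stale(item1), visible(fido)

Round 1: R1 [mammal(fido) ∧ cold(fido) → small(item1)]; R2 [visible(fido) → stale(item1)]; R6 [flagged(item1) ∧ visible(fido) → penguin(item1)]. New: small(item1), stale(item1), penguin(item1).
Round 2: R4 [penguin(item1) ∧ small(item1) → ready(fido)]. New: ready(fido).
Round 3: R5 [ready(fido) ∧ small(item1) → approved(fido)]. New: approved(fido).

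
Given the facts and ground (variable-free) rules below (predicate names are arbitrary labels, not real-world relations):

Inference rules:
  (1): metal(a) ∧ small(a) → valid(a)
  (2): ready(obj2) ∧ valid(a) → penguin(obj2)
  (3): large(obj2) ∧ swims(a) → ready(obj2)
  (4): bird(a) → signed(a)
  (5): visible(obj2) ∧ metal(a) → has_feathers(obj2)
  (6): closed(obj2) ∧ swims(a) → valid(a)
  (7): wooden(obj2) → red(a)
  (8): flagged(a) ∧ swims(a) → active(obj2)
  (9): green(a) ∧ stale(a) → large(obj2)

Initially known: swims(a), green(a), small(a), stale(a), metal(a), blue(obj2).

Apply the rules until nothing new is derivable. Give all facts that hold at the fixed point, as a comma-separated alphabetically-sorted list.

Round 1: (1) [metal(a) ∧ small(a) → valid(a)]; (9) [green(a) ∧ stale(a) → large(obj2)]. New: valid(a), large(obj2).
Round 2: (3) [large(obj2) ∧ swims(a) → ready(obj2)]. New: ready(obj2).
Round 3: (2) [ready(obj2) ∧ valid(a) → penguin(obj2)]. New: penguin(obj2).

blue(obj2), green(a), large(obj2), metal(a), penguin(obj2), ready(obj2), small(a), stale(a), swims(a), valid(a)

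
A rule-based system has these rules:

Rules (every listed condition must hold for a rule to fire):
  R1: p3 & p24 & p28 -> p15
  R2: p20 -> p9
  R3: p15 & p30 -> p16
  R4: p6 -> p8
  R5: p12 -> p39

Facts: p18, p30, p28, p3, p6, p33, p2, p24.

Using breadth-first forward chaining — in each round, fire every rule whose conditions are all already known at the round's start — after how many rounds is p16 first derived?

[1] R1 [p3 & p24 & p28 -> p15]; R4 [p6 -> p8]. ⇒ new: p15, p8.
[2] R3 [p15 & p30 -> p16]. ⇒ new: p16.
p16 first appears in round 2.

2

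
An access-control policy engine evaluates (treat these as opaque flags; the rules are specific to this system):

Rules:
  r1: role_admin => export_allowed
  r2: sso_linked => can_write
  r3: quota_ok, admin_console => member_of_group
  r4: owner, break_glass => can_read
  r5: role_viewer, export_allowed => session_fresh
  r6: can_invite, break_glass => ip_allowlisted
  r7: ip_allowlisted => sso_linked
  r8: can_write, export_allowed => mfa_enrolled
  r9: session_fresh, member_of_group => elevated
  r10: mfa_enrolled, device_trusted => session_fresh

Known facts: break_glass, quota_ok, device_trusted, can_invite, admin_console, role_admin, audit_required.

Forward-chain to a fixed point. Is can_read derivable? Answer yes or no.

no

Round 1: r1 [role_admin => export_allowed]; r3 [quota_ok, admin_console => member_of_group]; r6 [can_invite, break_glass => ip_allowlisted]. Adds export_allowed, member_of_group, ip_allowlisted.
Round 2: r7 [ip_allowlisted => sso_linked]. Adds sso_linked.
Round 3: r2 [sso_linked => can_write]. Adds can_write.
Round 4: r8 [can_write, export_allowed => mfa_enrolled]. Adds mfa_enrolled.
Round 5: r10 [mfa_enrolled, device_trusted => session_fresh]. Adds session_fresh.
Round 6: r9 [session_fresh, member_of_group => elevated]. Adds elevated.
Fixed point reached. can_read is concluded only by r4; r4 needs owner (never derived).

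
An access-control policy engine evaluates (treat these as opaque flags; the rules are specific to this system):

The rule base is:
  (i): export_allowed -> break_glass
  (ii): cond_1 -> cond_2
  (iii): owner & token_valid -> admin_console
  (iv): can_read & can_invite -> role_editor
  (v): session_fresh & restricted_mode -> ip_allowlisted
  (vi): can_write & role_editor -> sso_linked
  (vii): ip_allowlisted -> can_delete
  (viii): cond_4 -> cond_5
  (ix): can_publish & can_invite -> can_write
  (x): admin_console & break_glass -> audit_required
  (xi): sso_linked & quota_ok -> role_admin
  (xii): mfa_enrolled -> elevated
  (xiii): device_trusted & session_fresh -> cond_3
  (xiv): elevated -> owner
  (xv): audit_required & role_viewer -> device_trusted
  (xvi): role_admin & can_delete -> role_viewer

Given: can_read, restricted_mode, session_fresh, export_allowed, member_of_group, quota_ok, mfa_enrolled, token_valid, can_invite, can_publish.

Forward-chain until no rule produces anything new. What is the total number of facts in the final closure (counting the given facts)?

24

Round 1: (i) [export_allowed -> break_glass]; (iv) [can_read & can_invite -> role_editor]; (v) [session_fresh & restricted_mode -> ip_allowlisted]; (ix) [can_publish & can_invite -> can_write]; (xii) [mfa_enrolled -> elevated]. Adds break_glass, role_editor, ip_allowlisted, can_write, elevated.
Round 2: (vi) [can_write & role_editor -> sso_linked]; (vii) [ip_allowlisted -> can_delete]; (xiv) [elevated -> owner]. Adds sso_linked, can_delete, owner.
Round 3: (iii) [owner & token_valid -> admin_console]; (xi) [sso_linked & quota_ok -> role_admin]. Adds admin_console, role_admin.
Round 4: (x) [admin_console & break_glass -> audit_required]; (xvi) [role_admin & can_delete -> role_viewer]. Adds audit_required, role_viewer.
Round 5: (xv) [audit_required & role_viewer -> device_trusted]. Adds device_trusted.
Round 6: (xiii) [device_trusted & session_fresh -> cond_3]. Adds cond_3.
Closure: {admin_console, audit_required, break_glass, can_delete, can_invite, can_publish, can_read, can_write, cond_3, device_trusted, elevated, export_allowed, ip_allowlisted, member_of_group, mfa_enrolled, owner, quota_ok, restricted_mode, role_admin, role_editor, role_viewer, session_fresh, sso_linked, token_valid} — 24 facts.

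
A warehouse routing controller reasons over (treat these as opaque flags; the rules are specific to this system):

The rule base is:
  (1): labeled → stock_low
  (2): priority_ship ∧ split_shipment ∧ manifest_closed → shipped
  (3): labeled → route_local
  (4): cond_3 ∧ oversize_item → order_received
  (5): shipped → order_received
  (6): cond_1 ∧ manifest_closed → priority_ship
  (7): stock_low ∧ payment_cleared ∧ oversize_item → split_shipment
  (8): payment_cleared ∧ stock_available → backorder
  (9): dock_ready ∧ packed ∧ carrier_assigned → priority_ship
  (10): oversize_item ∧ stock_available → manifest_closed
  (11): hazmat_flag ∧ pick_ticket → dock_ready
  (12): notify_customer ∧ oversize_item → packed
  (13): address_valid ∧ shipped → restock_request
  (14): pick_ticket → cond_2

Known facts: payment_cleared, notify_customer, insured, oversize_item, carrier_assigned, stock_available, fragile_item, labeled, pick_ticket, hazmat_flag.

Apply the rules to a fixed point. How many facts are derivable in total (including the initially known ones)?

21

[1] (1) [labeled → stock_low]; (3) [labeled → route_local]; (8) [payment_cleared ∧ stock_available → backorder]; (10) [oversize_item ∧ stock_available → manifest_closed]; (11) [hazmat_flag ∧ pick_ticket → dock_ready]; (12) [notify_customer ∧ oversize_item → packed]; (14) [pick_ticket → cond_2]. ⇒ new: stock_low, route_local, backorder, manifest_closed, dock_ready, packed, cond_2.
[2] (7) [stock_low ∧ payment_cleared ∧ oversize_item → split_shipment]; (9) [dock_ready ∧ packed ∧ carrier_assigned → priority_ship]. ⇒ new: split_shipment, priority_ship.
[3] (2) [priority_ship ∧ split_shipment ∧ manifest_closed → shipped]. ⇒ new: shipped.
[4] (5) [shipped → order_received]. ⇒ new: order_received.
Closure: {backorder, carrier_assigned, cond_2, dock_ready, fragile_item, hazmat_flag, insured, labeled, manifest_closed, notify_customer, order_received, oversize_item, packed, payment_cleared, pick_ticket, priority_ship, route_local, shipped, split_shipment, stock_available, stock_low} — 21 facts.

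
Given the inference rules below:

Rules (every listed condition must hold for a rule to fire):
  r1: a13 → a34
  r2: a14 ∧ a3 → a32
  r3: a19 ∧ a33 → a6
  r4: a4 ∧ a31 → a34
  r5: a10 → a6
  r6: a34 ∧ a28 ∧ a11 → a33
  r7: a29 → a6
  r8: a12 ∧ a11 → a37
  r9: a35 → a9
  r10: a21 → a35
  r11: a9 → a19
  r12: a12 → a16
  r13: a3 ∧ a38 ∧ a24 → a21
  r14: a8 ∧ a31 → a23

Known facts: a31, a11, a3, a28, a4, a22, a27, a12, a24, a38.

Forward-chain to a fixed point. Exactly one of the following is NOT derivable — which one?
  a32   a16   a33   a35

a32

Round 1: r4 [a4 ∧ a31 → a34]; r8 [a12 ∧ a11 → a37]; r12 [a12 → a16]; r13 [a3 ∧ a38 ∧ a24 → a21]. New: a34, a37, a16, a21.
Round 2: r6 [a34 ∧ a28 ∧ a11 → a33]; r10 [a21 → a35]. New: a33, a35.
Round 3: r9 [a35 → a9]. New: a9.
Round 4: r11 [a9 → a19]. New: a19.
Round 5: r3 [a19 ∧ a33 → a6]. New: a6.
Derived: a35 (round 2), a33 (round 2), a16 (round 1). a32 never appears in any round.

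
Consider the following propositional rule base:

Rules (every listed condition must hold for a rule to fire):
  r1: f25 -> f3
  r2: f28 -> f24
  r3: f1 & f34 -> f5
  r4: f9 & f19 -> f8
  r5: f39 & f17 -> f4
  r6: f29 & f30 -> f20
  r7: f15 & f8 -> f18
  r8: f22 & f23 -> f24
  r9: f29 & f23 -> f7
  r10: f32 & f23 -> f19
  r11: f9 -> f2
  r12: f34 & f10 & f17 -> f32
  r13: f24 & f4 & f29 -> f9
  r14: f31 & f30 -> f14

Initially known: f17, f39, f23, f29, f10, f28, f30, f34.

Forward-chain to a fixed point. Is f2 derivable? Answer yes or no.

Round 1: r2 [f28 -> f24]; r5 [f39 & f17 -> f4]; r6 [f29 & f30 -> f20]; r9 [f29 & f23 -> f7]; r12 [f34 & f10 & f17 -> f32]. New: f24, f4, f20, f7, f32.
Round 2: r10 [f32 & f23 -> f19]; r13 [f24 & f4 & f29 -> f9]. New: f19, f9.
Round 3: r4 [f9 & f19 -> f8]; r11 [f9 -> f2]. New: f8, f2.
f2 appears in round 3, so it is derivable.

yes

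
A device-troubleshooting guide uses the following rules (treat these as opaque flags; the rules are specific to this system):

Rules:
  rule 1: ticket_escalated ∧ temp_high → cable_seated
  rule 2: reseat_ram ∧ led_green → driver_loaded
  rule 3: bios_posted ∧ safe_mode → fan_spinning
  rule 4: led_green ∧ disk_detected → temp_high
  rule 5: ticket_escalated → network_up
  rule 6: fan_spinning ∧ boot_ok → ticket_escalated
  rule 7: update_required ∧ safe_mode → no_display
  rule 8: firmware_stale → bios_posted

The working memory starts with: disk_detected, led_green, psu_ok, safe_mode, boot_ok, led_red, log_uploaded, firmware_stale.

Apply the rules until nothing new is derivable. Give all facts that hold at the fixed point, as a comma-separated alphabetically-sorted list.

[1] rule 4 [led_green ∧ disk_detected → temp_high]; rule 8 [firmware_stale → bios_posted]. ⇒ new: temp_high, bios_posted.
[2] rule 3 [bios_posted ∧ safe_mode → fan_spinning]. ⇒ new: fan_spinning.
[3] rule 6 [fan_spinning ∧ boot_ok → ticket_escalated]. ⇒ new: ticket_escalated.
[4] rule 1 [ticket_escalated ∧ temp_high → cable_seated]; rule 5 [ticket_escalated → network_up]. ⇒ new: cable_seated, network_up.

bios_posted, boot_ok, cable_seated, disk_detected, fan_spinning, firmware_stale, led_green, led_red, log_uploaded, network_up, psu_ok, safe_mode, temp_high, ticket_escalated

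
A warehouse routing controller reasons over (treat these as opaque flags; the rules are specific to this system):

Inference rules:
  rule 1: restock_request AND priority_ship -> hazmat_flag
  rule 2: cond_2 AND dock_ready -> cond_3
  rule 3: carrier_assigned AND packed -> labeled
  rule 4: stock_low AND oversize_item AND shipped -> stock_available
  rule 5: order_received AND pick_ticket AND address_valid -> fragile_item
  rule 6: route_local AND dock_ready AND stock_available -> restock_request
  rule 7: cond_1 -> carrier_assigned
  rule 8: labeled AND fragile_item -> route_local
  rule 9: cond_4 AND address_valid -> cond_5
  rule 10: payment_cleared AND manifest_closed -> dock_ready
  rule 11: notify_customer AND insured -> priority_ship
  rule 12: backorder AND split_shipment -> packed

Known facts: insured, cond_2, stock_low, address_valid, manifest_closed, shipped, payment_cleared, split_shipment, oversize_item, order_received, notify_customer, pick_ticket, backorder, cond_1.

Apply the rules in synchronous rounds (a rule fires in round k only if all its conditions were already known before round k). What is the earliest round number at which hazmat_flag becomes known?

Round 1 fires rule 4, rule 5, rule 7, rule 10, rule 11, rule 12, giving stock_available, fragile_item, carrier_assigned, dock_ready, priority_ship, packed.
Round 2 fires rule 2, rule 3, giving cond_3, labeled.
Round 3 fires rule 8, giving route_local.
Round 4 fires rule 6, giving restock_request.
Round 5 fires rule 1, giving hazmat_flag.
hazmat_flag first appears in round 5.

5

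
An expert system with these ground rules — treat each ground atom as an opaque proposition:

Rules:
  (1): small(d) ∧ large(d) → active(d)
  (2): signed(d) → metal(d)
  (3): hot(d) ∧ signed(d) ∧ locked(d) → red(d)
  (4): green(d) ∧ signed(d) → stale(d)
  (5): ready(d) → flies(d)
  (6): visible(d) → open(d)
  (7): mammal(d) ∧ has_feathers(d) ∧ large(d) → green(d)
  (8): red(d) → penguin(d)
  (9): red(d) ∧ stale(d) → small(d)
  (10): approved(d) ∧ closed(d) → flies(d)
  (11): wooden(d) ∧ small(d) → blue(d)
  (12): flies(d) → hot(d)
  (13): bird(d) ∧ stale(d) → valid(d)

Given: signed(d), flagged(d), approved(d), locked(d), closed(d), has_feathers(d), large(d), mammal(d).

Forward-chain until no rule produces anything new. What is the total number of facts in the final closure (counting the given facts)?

Round 1: (2) [signed(d) → metal(d)]; (7) [mammal(d) ∧ has_feathers(d) ∧ large(d) → green(d)]; (10) [approved(d) ∧ closed(d) → flies(d)]. New: metal(d), green(d), flies(d).
Round 2: (4) [green(d) ∧ signed(d) → stale(d)]; (12) [flies(d) → hot(d)]. New: stale(d), hot(d).
Round 3: (3) [hot(d) ∧ signed(d) ∧ locked(d) → red(d)]. New: red(d).
Round 4: (8) [red(d) → penguin(d)]; (9) [red(d) ∧ stale(d) → small(d)]. New: penguin(d), small(d).
Round 5: (1) [small(d) ∧ large(d) → active(d)]. New: active(d).
Closure: {active(d), approved(d), closed(d), flagged(d), flies(d), green(d), has_feathers(d), hot(d), large(d), locked(d), mammal(d), metal(d), penguin(d), red(d), signed(d), small(d), stale(d)} — 17 facts.

17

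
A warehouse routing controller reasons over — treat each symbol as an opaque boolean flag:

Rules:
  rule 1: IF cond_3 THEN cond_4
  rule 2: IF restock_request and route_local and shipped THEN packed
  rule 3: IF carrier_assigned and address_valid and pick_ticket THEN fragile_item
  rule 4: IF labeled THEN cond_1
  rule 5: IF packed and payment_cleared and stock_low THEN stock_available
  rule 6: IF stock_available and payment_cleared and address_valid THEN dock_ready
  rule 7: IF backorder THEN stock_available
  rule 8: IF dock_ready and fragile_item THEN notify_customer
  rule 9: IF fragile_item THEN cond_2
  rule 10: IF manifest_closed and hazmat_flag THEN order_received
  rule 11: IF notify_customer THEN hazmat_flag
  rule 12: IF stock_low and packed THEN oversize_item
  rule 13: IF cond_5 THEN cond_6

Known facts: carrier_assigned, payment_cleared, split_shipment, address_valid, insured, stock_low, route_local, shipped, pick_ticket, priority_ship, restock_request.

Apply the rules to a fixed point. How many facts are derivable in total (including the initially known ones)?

19

Round 1 fires rule 2, rule 3, giving packed, fragile_item.
Round 2 fires rule 5, rule 9, rule 12, giving stock_available, cond_2, oversize_item.
Round 3 fires rule 6, giving dock_ready.
Round 4 fires rule 8, giving notify_customer.
Round 5 fires rule 11, giving hazmat_flag.
Closure: {address_valid, carrier_assigned, cond_2, dock_ready, fragile_item, hazmat_flag, insured, notify_customer, oversize_item, packed, payment_cleared, pick_ticket, priority_ship, restock_request, route_local, shipped, split_shipment, stock_available, stock_low} — 19 facts.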